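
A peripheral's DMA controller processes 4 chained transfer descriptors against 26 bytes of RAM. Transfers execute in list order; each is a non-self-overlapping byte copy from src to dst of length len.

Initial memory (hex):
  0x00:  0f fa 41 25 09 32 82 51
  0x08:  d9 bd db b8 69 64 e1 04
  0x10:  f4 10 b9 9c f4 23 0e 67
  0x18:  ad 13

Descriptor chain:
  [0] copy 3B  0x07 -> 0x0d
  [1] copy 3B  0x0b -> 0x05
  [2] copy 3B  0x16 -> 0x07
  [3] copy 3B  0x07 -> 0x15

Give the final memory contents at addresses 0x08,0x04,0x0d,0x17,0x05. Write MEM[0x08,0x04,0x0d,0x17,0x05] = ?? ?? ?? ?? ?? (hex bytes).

#0 dst[0x0d+3] := {0x51,0xd9,0xbd}
#1 dst[0x05+3] := {0xb8,0x69,0x51}
#2 dst[0x07+3] := {0x0e,0x67,0xad}
#3 dst[0x15+3] := {0x0e,0x67,0xad}
query mem[0x08]=0x67, mem[0x04]=0x09, mem[0x0d]=0x51, mem[0x17]=0xad, mem[0x05]=0xb8

MEM[0x08,0x04,0x0d,0x17,0x05] = 67 09 51 ad b8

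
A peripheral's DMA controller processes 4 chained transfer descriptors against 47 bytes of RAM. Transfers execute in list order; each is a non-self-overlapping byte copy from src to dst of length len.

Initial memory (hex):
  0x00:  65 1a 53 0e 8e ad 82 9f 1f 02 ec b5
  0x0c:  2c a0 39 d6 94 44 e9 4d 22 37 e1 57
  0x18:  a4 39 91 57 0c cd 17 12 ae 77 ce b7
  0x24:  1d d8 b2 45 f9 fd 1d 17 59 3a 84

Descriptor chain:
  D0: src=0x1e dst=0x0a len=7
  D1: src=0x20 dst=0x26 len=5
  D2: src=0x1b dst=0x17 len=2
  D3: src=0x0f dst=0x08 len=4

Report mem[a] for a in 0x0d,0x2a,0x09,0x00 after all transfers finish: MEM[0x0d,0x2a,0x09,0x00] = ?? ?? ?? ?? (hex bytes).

  after D0: wrote 7B at 0x0a = 1712ae77ceb71d
  after D1: wrote 5B at 0x26 = ae77ceb71d
  after D2: wrote 2B at 0x17 = 570c
  after D3: wrote 4B at 0x08 = b71d44e9
query mem[0x0d]=0x77, mem[0x2a]=0x1d, mem[0x09]=0x1d, mem[0x00]=0x65

MEM[0x0d,0x2a,0x09,0x00] = 77 1d 1d 65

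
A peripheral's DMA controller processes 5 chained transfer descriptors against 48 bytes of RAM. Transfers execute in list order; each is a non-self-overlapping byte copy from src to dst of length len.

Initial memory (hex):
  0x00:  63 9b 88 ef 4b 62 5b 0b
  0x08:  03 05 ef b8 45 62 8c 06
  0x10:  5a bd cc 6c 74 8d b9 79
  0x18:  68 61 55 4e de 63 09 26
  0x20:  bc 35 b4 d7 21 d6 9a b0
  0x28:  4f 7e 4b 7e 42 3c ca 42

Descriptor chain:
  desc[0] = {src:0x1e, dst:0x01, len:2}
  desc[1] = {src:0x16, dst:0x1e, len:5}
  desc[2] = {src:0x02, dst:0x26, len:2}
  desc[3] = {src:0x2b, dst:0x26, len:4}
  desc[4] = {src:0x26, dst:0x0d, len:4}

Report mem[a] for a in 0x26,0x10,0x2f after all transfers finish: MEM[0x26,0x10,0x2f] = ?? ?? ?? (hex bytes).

MEM[0x26,0x10,0x2f] = 7e ca 42

#0 dst[0x01+2] := {0x09,0x26}
#1 dst[0x1e+5] := {0xb9,0x79,0x68,0x61,0x55}
#2 dst[0x26+2] := {0x26,0xef}
#3 dst[0x26+4] := {0x7e,0x42,0x3c,0xca}
#4 dst[0x0d+4] := {0x7e,0x42,0x3c,0xca}
query mem[0x26]=0x7e, mem[0x10]=0xca, mem[0x2f]=0x42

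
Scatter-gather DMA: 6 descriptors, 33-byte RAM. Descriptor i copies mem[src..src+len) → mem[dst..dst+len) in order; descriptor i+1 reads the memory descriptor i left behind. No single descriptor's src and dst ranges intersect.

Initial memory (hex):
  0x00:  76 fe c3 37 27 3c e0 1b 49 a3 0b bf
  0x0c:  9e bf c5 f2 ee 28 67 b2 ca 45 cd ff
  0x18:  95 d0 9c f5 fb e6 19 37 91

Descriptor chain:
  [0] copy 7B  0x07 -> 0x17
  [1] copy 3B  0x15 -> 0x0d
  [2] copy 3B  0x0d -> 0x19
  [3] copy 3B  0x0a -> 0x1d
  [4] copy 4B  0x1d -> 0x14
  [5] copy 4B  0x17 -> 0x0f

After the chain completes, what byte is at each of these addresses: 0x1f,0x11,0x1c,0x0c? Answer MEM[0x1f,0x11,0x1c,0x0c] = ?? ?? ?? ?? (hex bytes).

  after D0: wrote 7B at 0x17 = 1b49a30bbf9ebf
  after D1: wrote 3B at 0x0d = 45cd1b
  after D2: wrote 3B at 0x19 = 45cd1b
  after D3: wrote 3B at 0x1d = 0bbf9e
  after D4: wrote 4B at 0x14 = 0bbf9e91
  after D5: wrote 4B at 0x0f = 914945cd
query mem[0x1f]=0x9e, mem[0x11]=0x45, mem[0x1c]=0x9e, mem[0x0c]=0x9e

MEM[0x1f,0x11,0x1c,0x0c] = 9e 45 9e 9e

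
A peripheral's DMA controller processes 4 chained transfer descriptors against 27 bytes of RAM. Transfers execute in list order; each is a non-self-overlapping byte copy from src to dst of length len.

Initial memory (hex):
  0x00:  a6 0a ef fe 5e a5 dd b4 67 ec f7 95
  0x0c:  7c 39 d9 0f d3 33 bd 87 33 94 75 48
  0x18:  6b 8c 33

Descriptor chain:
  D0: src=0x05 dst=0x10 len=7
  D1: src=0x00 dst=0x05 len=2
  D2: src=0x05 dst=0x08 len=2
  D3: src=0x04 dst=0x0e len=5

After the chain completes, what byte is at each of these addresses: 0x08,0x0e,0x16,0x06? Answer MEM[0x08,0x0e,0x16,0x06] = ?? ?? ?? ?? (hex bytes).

MEM[0x08,0x0e,0x16,0x06] = a6 5e 95 0a

[0] 0x05->0x10 len=7 : a5 dd b4 67 ec f7 95
[1] 0x00->0x05 len=2 : a6 0a
[2] 0x05->0x08 len=2 : a6 0a
[3] 0x04->0x0e len=5 : 5e a6 0a b4 a6
query mem[0x08]=0xa6, mem[0x0e]=0x5e, mem[0x16]=0x95, mem[0x06]=0x0a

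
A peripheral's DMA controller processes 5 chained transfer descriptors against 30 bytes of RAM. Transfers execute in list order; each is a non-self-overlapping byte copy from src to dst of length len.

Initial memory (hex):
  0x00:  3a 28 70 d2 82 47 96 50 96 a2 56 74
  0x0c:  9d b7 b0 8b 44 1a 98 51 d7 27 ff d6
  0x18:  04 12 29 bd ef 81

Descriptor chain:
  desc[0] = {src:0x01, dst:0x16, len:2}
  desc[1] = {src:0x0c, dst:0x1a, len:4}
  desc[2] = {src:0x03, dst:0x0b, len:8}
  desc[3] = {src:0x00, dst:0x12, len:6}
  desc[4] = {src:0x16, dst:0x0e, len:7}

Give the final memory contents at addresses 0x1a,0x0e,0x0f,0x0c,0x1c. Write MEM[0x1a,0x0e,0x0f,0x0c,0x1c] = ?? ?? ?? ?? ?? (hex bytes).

MEM[0x1a,0x0e,0x0f,0x0c,0x1c] = 9d 82 47 82 b0

  after D0: wrote 2B at 0x16 = 2870
  after D1: wrote 4B at 0x1a = 9db7b08b
  after D2: wrote 8B at 0x0b = d28247965096a256
  after D3: wrote 6B at 0x12 = 3a2870d28247
  after D4: wrote 7B at 0x0e = 824704129db7b0
query mem[0x1a]=0x9d, mem[0x0e]=0x82, mem[0x0f]=0x47, mem[0x0c]=0x82, mem[0x1c]=0xb0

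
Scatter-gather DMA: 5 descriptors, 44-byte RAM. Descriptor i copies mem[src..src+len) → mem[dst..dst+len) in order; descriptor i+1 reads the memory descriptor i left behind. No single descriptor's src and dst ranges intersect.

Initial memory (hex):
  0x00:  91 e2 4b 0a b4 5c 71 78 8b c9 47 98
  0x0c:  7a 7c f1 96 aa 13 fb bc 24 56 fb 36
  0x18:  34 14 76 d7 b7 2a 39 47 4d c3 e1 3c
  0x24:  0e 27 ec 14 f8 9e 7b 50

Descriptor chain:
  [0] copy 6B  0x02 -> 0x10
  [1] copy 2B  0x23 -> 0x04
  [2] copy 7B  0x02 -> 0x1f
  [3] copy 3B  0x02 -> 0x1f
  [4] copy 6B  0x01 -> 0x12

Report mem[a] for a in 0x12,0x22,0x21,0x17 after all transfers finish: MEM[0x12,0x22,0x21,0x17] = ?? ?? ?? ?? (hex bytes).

MEM[0x12,0x22,0x21,0x17] = e2 0e 3c 71

#0 dst[0x10+6] := {0x4b,0x0a,0xb4,0x5c,0x71,0x78}
#1 dst[0x04+2] := {0x3c,0x0e}
#2 dst[0x1f+7] := {0x4b,0x0a,0x3c,0x0e,0x71,0x78,0x8b}
#3 dst[0x1f+3] := {0x4b,0x0a,0x3c}
#4 dst[0x12+6] := {0xe2,0x4b,0x0a,0x3c,0x0e,0x71}
query mem[0x12]=0xe2, mem[0x22]=0x0e, mem[0x21]=0x3c, mem[0x17]=0x71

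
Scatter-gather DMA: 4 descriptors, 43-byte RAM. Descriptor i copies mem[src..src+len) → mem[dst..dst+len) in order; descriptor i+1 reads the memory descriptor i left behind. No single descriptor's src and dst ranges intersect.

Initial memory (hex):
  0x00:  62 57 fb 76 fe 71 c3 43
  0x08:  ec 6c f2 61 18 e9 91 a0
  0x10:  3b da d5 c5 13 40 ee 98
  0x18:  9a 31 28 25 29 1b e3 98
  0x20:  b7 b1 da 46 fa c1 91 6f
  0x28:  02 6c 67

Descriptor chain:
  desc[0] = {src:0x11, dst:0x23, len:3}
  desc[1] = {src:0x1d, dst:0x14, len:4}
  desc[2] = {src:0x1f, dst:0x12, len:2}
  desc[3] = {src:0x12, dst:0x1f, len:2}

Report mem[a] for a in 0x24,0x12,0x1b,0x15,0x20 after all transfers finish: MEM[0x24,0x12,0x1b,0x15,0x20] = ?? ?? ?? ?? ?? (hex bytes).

MEM[0x24,0x12,0x1b,0x15,0x20] = d5 98 25 e3 b7

D0: mem[0x23..0x25] <- [da d5 c5]
D1: mem[0x14..0x17] <- [1b e3 98 b7]
D2: mem[0x12..0x13] <- [98 b7]
D3: mem[0x1f..0x20] <- [98 b7]
query mem[0x24]=0xd5, mem[0x12]=0x98, mem[0x1b]=0x25, mem[0x15]=0xe3, mem[0x20]=0xb7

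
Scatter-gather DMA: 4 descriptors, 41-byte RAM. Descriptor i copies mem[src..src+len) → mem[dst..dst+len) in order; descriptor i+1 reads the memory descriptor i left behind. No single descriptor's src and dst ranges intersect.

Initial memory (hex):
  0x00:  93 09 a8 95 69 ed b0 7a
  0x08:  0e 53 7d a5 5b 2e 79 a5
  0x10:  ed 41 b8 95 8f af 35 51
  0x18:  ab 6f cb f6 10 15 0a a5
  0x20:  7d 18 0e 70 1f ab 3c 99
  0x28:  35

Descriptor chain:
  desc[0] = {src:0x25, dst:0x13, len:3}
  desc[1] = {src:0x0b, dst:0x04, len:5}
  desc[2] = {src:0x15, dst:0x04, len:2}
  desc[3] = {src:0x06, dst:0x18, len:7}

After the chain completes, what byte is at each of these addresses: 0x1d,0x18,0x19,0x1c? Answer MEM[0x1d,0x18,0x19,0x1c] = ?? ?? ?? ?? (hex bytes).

#0 dst[0x13+3] := {0xab,0x3c,0x99}
#1 dst[0x04+5] := {0xa5,0x5b,0x2e,0x79,0xa5}
#2 dst[0x04+2] := {0x99,0x35}
#3 dst[0x18+7] := {0x2e,0x79,0xa5,0x53,0x7d,0xa5,0x5b}
query mem[0x1d]=0xa5, mem[0x18]=0x2e, mem[0x19]=0x79, mem[0x1c]=0x7d

MEM[0x1d,0x18,0x19,0x1c] = a5 2e 79 7d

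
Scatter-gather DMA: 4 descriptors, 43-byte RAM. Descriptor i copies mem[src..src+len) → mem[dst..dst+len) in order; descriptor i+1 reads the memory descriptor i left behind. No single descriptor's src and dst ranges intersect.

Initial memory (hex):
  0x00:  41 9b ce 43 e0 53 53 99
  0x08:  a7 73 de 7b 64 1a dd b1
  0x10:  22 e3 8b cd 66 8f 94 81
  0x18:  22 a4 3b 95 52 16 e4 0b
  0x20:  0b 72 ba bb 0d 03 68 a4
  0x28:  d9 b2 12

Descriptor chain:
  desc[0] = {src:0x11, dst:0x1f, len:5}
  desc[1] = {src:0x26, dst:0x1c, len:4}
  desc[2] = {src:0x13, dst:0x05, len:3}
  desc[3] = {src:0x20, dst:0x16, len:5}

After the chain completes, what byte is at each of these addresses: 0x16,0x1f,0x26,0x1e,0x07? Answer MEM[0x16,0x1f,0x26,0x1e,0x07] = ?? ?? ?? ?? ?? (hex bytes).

MEM[0x16,0x1f,0x26,0x1e,0x07] = 8b b2 68 d9 8f

  after D0: wrote 5B at 0x1f = e38bcd668f
  after D1: wrote 4B at 0x1c = 68a4d9b2
  after D2: wrote 3B at 0x05 = cd668f
  after D3: wrote 5B at 0x16 = 8bcd668f0d
query mem[0x16]=0x8b, mem[0x1f]=0xb2, mem[0x26]=0x68, mem[0x1e]=0xd9, mem[0x07]=0x8f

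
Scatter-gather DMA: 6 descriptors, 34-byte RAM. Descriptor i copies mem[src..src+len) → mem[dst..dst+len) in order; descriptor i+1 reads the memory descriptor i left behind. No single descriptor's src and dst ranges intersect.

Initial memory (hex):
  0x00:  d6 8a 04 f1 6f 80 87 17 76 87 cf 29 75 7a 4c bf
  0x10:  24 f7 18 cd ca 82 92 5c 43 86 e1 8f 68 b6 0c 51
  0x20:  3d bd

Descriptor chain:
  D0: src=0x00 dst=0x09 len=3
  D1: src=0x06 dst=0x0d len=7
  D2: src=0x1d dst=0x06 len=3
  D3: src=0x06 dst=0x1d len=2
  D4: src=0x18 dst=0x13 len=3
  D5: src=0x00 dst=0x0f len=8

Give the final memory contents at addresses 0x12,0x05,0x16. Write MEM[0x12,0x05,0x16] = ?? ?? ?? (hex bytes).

MEM[0x12,0x05,0x16] = f1 80 0c

[0] 0x00->0x09 len=3 : d6 8a 04
[1] 0x06->0x0d len=7 : 87 17 76 d6 8a 04 75
[2] 0x1d->0x06 len=3 : b6 0c 51
[3] 0x06->0x1d len=2 : b6 0c
[4] 0x18->0x13 len=3 : 43 86 e1
[5] 0x00->0x0f len=8 : d6 8a 04 f1 6f 80 b6 0c
query mem[0x12]=0xf1, mem[0x05]=0x80, mem[0x16]=0x0c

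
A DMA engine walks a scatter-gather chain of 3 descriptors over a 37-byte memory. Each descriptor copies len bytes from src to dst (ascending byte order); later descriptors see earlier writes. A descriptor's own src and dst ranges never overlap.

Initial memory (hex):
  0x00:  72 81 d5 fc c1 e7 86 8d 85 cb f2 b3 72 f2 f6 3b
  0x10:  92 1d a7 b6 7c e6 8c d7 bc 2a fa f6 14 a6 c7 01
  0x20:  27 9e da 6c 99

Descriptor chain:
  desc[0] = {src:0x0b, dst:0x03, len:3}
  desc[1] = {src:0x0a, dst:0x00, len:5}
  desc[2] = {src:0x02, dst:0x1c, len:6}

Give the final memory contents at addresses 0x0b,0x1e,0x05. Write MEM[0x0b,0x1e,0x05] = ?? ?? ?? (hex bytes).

  after D0: wrote 3B at 0x03 = b372f2
  after D1: wrote 5B at 0x00 = f2b372f2f6
  after D2: wrote 6B at 0x1c = 72f2f6f2868d
query mem[0x0b]=0xb3, mem[0x1e]=0xf6, mem[0x05]=0xf2

MEM[0x0b,0x1e,0x05] = b3 f6 f2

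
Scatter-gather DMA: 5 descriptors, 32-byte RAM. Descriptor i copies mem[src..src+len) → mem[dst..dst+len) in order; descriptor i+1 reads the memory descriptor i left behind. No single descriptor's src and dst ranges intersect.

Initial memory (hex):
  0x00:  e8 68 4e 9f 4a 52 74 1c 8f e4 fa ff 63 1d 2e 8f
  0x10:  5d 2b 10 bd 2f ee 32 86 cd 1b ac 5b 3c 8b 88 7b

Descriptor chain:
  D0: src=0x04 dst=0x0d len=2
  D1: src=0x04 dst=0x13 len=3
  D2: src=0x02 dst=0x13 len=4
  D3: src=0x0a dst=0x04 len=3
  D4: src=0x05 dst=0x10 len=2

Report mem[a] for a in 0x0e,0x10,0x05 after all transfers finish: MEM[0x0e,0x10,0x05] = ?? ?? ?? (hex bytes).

MEM[0x0e,0x10,0x05] = 52 ff ff

#0 dst[0x0d+2] := {0x4a,0x52}
#1 dst[0x13+3] := {0x4a,0x52,0x74}
#2 dst[0x13+4] := {0x4e,0x9f,0x4a,0x52}
#3 dst[0x04+3] := {0xfa,0xff,0x63}
#4 dst[0x10+2] := {0xff,0x63}
query mem[0x0e]=0x52, mem[0x10]=0xff, mem[0x05]=0xff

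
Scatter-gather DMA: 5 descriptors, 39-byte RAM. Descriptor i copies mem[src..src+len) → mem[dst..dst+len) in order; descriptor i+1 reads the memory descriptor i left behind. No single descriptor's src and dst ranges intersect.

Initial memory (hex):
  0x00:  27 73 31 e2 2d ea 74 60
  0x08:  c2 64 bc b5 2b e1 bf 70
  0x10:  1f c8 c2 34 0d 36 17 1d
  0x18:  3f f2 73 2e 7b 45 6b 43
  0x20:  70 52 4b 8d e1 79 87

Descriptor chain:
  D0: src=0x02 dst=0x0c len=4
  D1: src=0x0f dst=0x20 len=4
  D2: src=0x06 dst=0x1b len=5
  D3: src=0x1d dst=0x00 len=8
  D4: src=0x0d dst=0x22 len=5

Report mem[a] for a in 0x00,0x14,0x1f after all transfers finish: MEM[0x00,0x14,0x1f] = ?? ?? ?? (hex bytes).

D0: mem[0x0c..0x0f] <- [31 e2 2d ea]
D1: mem[0x20..0x23] <- [ea 1f c8 c2]
D2: mem[0x1b..0x1f] <- [74 60 c2 64 bc]
D3: mem[0x00..0x07] <- [c2 64 bc ea 1f c8 c2 e1]
D4: mem[0x22..0x26] <- [e2 2d ea 1f c8]
query mem[0x00]=0xc2, mem[0x14]=0x0d, mem[0x1f]=0xbc

MEM[0x00,0x14,0x1f] = c2 0d bc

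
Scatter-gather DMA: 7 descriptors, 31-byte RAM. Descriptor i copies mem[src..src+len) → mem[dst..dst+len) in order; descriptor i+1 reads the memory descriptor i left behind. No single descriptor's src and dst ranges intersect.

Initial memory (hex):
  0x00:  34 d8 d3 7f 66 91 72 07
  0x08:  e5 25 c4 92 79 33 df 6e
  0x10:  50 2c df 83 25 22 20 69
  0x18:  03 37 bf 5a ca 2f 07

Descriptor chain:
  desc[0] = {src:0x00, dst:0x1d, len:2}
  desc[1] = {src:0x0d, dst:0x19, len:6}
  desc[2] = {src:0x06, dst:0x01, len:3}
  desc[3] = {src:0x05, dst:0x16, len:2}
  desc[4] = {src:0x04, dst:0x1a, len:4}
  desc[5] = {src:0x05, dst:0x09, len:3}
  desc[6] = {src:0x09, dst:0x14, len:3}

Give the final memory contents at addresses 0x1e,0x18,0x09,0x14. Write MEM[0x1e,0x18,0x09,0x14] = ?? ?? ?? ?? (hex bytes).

MEM[0x1e,0x18,0x09,0x14] = df 03 91 91

[0] 0x00->0x1d len=2 : 34 d8
[1] 0x0d->0x19 len=6 : 33 df 6e 50 2c df
[2] 0x06->0x01 len=3 : 72 07 e5
[3] 0x05->0x16 len=2 : 91 72
[4] 0x04->0x1a len=4 : 66 91 72 07
[5] 0x05->0x09 len=3 : 91 72 07
[6] 0x09->0x14 len=3 : 91 72 07
query mem[0x1e]=0xdf, mem[0x18]=0x03, mem[0x09]=0x91, mem[0x14]=0x91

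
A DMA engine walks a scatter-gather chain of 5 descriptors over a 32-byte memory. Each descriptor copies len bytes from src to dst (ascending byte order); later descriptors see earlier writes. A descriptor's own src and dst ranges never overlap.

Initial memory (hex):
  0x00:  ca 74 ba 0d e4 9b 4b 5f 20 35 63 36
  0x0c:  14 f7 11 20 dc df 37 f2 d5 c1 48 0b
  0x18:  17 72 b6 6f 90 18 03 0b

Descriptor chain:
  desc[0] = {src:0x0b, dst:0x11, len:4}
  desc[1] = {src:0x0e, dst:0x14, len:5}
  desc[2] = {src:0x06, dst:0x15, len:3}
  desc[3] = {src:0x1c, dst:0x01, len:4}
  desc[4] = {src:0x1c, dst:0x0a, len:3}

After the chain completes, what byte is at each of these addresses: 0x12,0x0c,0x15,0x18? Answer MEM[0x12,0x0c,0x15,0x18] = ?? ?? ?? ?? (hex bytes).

D0: mem[0x11..0x14] <- [36 14 f7 11]
D1: mem[0x14..0x18] <- [11 20 dc 36 14]
D2: mem[0x15..0x17] <- [4b 5f 20]
D3: mem[0x01..0x04] <- [90 18 03 0b]
D4: mem[0x0a..0x0c] <- [90 18 03]
query mem[0x12]=0x14, mem[0x0c]=0x03, mem[0x15]=0x4b, mem[0x18]=0x14

MEM[0x12,0x0c,0x15,0x18] = 14 03 4b 14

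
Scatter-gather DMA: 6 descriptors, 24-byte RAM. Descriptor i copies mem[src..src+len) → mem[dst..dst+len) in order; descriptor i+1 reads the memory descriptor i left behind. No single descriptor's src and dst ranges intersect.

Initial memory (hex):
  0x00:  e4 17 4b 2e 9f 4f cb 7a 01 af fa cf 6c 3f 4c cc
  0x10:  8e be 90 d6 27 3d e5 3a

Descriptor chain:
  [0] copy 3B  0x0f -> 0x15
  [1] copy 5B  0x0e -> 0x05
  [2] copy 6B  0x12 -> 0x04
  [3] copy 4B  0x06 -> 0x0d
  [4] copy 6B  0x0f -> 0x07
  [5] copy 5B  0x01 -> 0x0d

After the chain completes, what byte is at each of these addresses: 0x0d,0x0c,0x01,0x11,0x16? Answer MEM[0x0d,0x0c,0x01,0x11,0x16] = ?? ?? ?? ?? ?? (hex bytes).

#0 dst[0x15+3] := {0xcc,0x8e,0xbe}
#1 dst[0x05+5] := {0x4c,0xcc,0x8e,0xbe,0x90}
#2 dst[0x04+6] := {0x90,0xd6,0x27,0xcc,0x8e,0xbe}
#3 dst[0x0d+4] := {0x27,0xcc,0x8e,0xbe}
#4 dst[0x07+6] := {0x8e,0xbe,0xbe,0x90,0xd6,0x27}
#5 dst[0x0d+5] := {0x17,0x4b,0x2e,0x90,0xd6}
query mem[0x0d]=0x17, mem[0x0c]=0x27, mem[0x01]=0x17, mem[0x11]=0xd6, mem[0x16]=0x8e

MEM[0x0d,0x0c,0x01,0x11,0x16] = 17 27 17 d6 8e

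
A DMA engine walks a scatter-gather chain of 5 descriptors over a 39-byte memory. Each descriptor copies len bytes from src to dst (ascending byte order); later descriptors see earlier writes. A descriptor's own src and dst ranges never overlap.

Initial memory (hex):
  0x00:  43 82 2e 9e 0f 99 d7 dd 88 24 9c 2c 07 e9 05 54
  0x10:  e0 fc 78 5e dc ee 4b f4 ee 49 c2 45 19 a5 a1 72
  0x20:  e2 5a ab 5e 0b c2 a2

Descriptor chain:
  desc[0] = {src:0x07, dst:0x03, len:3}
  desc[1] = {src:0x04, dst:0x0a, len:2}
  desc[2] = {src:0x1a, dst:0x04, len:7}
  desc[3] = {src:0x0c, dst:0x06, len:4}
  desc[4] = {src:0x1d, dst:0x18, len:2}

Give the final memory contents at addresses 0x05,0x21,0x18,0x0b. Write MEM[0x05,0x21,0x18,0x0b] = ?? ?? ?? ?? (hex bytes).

D0: mem[0x03..0x05] <- [dd 88 24]
D1: mem[0x0a..0x0b] <- [88 24]
D2: mem[0x04..0x0a] <- [c2 45 19 a5 a1 72 e2]
D3: mem[0x06..0x09] <- [07 e9 05 54]
D4: mem[0x18..0x19] <- [a5 a1]
query mem[0x05]=0x45, mem[0x21]=0x5a, mem[0x18]=0xa5, mem[0x0b]=0x24

MEM[0x05,0x21,0x18,0x0b] = 45 5a a5 24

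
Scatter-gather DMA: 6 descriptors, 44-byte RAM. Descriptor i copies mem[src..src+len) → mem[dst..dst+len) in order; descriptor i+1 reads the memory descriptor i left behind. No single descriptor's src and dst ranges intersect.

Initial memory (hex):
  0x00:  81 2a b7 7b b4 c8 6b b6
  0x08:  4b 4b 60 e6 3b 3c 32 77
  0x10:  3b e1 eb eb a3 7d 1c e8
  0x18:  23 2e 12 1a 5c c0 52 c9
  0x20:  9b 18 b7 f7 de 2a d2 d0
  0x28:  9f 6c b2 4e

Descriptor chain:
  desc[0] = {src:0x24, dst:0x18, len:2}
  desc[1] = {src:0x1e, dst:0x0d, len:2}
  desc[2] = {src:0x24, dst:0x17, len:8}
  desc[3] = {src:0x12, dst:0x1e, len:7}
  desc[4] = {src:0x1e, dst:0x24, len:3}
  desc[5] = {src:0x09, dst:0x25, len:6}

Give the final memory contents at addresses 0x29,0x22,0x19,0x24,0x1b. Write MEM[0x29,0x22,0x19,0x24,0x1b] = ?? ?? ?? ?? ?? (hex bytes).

MEM[0x29,0x22,0x19,0x24,0x1b] = 52 1c d2 eb 9f

D0: mem[0x18..0x19] <- [de 2a]
D1: mem[0x0d..0x0e] <- [52 c9]
D2: mem[0x17..0x1e] <- [de 2a d2 d0 9f 6c b2 4e]
D3: mem[0x1e..0x24] <- [eb eb a3 7d 1c de 2a]
D4: mem[0x24..0x26] <- [eb eb a3]
D5: mem[0x25..0x2a] <- [4b 60 e6 3b 52 c9]
query mem[0x29]=0x52, mem[0x22]=0x1c, mem[0x19]=0xd2, mem[0x24]=0xeb, mem[0x1b]=0x9f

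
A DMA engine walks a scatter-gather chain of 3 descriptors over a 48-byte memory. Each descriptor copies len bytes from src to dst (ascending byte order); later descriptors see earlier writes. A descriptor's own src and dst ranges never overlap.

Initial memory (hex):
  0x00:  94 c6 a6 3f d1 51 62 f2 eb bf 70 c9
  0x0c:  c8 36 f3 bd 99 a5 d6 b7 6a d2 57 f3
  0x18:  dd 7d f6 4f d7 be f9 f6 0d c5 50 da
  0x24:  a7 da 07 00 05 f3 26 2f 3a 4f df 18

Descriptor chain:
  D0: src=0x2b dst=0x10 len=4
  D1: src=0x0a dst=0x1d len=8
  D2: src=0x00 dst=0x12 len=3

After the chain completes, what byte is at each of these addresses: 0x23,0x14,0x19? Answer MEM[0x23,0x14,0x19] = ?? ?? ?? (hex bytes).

MEM[0x23,0x14,0x19] = 2f a6 7d

D0: mem[0x10..0x13] <- [2f 3a 4f df]
D1: mem[0x1d..0x24] <- [70 c9 c8 36 f3 bd 2f 3a]
D2: mem[0x12..0x14] <- [94 c6 a6]
query mem[0x23]=0x2f, mem[0x14]=0xa6, mem[0x19]=0x7d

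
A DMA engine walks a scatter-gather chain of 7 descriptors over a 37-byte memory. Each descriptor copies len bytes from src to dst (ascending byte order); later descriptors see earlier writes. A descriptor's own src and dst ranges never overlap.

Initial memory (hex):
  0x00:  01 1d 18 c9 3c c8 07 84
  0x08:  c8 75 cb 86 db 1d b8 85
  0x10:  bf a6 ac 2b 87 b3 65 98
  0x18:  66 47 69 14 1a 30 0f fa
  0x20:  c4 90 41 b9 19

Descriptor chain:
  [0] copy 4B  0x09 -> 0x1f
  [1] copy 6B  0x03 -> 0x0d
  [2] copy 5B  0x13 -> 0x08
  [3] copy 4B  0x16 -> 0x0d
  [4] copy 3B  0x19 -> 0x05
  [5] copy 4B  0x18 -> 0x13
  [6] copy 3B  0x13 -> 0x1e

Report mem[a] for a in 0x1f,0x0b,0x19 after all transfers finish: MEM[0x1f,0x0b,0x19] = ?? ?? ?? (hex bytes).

[0] 0x09->0x1f len=4 : 75 cb 86 db
[1] 0x03->0x0d len=6 : c9 3c c8 07 84 c8
[2] 0x13->0x08 len=5 : 2b 87 b3 65 98
[3] 0x16->0x0d len=4 : 65 98 66 47
[4] 0x19->0x05 len=3 : 47 69 14
[5] 0x18->0x13 len=4 : 66 47 69 14
[6] 0x13->0x1e len=3 : 66 47 69
query mem[0x1f]=0x47, mem[0x0b]=0x65, mem[0x19]=0x47

MEM[0x1f,0x0b,0x19] = 47 65 47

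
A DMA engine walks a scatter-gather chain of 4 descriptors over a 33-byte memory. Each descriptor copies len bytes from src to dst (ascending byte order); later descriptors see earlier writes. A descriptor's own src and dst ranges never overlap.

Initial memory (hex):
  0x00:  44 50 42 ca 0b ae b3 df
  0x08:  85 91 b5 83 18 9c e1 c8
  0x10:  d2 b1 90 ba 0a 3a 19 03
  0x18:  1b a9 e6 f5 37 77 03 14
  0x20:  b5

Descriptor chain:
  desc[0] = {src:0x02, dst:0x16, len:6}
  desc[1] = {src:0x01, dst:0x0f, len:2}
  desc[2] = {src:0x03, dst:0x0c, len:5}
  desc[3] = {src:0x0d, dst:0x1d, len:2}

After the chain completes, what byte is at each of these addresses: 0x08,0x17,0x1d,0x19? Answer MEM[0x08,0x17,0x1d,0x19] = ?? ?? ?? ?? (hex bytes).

[0] 0x02->0x16 len=6 : 42 ca 0b ae b3 df
[1] 0x01->0x0f len=2 : 50 42
[2] 0x03->0x0c len=5 : ca 0b ae b3 df
[3] 0x0d->0x1d len=2 : 0b ae
query mem[0x08]=0x85, mem[0x17]=0xca, mem[0x1d]=0x0b, mem[0x19]=0xae

MEM[0x08,0x17,0x1d,0x19] = 85 ca 0b ae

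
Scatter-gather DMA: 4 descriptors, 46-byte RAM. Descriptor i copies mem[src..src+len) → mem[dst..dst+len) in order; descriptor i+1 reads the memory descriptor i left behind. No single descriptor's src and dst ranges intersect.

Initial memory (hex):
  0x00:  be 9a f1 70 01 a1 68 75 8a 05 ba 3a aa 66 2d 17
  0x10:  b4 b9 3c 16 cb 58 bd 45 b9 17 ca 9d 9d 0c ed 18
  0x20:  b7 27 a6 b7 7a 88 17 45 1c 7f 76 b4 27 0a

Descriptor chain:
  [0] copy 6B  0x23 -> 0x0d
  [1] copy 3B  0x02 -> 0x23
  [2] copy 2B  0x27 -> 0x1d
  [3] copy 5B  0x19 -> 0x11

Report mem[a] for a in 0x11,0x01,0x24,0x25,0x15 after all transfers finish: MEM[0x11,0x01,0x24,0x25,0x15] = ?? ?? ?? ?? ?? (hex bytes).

MEM[0x11,0x01,0x24,0x25,0x15] = 17 9a 70 01 45

#0 dst[0x0d+6] := {0xb7,0x7a,0x88,0x17,0x45,0x1c}
#1 dst[0x23+3] := {0xf1,0x70,0x01}
#2 dst[0x1d+2] := {0x45,0x1c}
#3 dst[0x11+5] := {0x17,0xca,0x9d,0x9d,0x45}
query mem[0x11]=0x17, mem[0x01]=0x9a, mem[0x24]=0x70, mem[0x25]=0x01, mem[0x15]=0x45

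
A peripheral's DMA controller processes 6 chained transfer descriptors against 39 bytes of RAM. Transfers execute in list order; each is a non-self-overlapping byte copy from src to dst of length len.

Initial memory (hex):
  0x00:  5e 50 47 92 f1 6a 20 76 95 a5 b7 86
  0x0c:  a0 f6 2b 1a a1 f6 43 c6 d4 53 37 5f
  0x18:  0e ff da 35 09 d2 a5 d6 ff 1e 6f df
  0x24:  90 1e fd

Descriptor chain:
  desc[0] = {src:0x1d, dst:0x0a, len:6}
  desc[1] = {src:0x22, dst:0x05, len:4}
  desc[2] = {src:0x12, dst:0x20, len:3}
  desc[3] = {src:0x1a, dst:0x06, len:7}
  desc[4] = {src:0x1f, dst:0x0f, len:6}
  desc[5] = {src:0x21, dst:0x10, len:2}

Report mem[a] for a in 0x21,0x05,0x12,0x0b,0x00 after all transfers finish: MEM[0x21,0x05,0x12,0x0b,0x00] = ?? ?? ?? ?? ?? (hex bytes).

D0: mem[0x0a..0x0f] <- [d2 a5 d6 ff 1e 6f]
D1: mem[0x05..0x08] <- [6f df 90 1e]
D2: mem[0x20..0x22] <- [43 c6 d4]
D3: mem[0x06..0x0c] <- [da 35 09 d2 a5 d6 43]
D4: mem[0x0f..0x14] <- [d6 43 c6 d4 df 90]
D5: mem[0x10..0x11] <- [c6 d4]
query mem[0x21]=0xc6, mem[0x05]=0x6f, mem[0x12]=0xd4, mem[0x0b]=0xd6, mem[0x00]=0x5e

MEM[0x21,0x05,0x12,0x0b,0x00] = c6 6f d4 d6 5e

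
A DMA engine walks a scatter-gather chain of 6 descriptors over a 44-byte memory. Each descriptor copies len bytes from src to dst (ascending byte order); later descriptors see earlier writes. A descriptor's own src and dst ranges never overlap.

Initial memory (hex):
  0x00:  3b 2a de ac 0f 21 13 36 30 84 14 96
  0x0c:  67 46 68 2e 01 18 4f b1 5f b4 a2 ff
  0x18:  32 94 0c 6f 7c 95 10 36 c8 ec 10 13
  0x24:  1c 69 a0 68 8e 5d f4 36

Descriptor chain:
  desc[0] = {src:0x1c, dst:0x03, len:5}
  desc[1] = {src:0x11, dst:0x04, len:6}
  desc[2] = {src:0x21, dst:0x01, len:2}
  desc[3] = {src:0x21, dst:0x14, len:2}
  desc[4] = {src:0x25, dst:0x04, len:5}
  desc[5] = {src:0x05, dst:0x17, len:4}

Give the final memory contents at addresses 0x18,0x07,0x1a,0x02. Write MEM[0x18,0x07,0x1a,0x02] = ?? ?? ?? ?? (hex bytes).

  after D0: wrote 5B at 0x03 = 7c951036c8
  after D1: wrote 6B at 0x04 = 184fb15fb4a2
  after D2: wrote 2B at 0x01 = ec10
  after D3: wrote 2B at 0x14 = ec10
  after D4: wrote 5B at 0x04 = 69a0688e5d
  after D5: wrote 4B at 0x17 = a0688e5d
query mem[0x18]=0x68, mem[0x07]=0x8e, mem[0x1a]=0x5d, mem[0x02]=0x10

MEM[0x18,0x07,0x1a,0x02] = 68 8e 5d 10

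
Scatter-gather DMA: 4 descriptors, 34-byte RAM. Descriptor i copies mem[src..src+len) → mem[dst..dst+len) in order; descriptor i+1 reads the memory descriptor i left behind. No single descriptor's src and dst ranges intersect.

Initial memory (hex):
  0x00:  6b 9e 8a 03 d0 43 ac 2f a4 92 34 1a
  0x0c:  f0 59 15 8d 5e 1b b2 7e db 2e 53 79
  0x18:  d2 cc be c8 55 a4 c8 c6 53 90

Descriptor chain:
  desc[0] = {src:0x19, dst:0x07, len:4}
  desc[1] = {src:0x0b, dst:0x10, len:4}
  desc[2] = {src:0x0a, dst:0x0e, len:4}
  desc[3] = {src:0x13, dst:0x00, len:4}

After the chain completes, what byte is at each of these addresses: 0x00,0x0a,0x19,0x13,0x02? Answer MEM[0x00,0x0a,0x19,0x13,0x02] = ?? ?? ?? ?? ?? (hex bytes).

MEM[0x00,0x0a,0x19,0x13,0x02] = 15 55 cc 15 2e

  after D0: wrote 4B at 0x07 = ccbec855
  after D1: wrote 4B at 0x10 = 1af05915
  after D2: wrote 4B at 0x0e = 551af059
  after D3: wrote 4B at 0x00 = 15db2e53
query mem[0x00]=0x15, mem[0x0a]=0x55, mem[0x19]=0xcc, mem[0x13]=0x15, mem[0x02]=0x2e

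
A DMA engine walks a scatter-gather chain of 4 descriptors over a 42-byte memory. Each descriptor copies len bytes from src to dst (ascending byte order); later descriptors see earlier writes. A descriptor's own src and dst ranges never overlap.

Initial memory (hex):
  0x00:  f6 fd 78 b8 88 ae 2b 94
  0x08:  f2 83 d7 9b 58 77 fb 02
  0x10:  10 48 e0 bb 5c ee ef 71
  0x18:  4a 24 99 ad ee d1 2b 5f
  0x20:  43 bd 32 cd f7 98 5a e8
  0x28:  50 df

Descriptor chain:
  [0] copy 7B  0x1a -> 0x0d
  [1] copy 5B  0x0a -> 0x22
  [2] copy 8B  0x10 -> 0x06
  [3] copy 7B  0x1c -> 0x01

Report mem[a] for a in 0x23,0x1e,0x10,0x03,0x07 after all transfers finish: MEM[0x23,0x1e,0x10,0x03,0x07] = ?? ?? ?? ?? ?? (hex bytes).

MEM[0x23,0x1e,0x10,0x03,0x07] = 9b 2b d1 2b d7

#0 dst[0x0d+7] := {0x99,0xad,0xee,0xd1,0x2b,0x5f,0x43}
#1 dst[0x22+5] := {0xd7,0x9b,0x58,0x99,0xad}
#2 dst[0x06+8] := {0xd1,0x2b,0x5f,0x43,0x5c,0xee,0xef,0x71}
#3 dst[0x01+7] := {0xee,0xd1,0x2b,0x5f,0x43,0xbd,0xd7}
query mem[0x23]=0x9b, mem[0x1e]=0x2b, mem[0x10]=0xd1, mem[0x03]=0x2b, mem[0x07]=0xd7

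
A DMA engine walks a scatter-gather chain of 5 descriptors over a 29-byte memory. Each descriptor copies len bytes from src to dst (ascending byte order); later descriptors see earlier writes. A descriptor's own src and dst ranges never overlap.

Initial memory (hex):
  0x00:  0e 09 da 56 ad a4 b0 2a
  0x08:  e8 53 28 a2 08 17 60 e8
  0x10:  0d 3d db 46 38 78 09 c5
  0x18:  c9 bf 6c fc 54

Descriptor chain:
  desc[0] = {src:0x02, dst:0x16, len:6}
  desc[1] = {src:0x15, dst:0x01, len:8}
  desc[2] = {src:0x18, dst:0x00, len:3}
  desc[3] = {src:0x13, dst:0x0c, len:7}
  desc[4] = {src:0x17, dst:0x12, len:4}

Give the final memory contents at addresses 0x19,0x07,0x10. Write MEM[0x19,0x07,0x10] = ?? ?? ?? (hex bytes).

[0] 0x02->0x16 len=6 : da 56 ad a4 b0 2a
[1] 0x15->0x01 len=8 : 78 da 56 ad a4 b0 2a 54
[2] 0x18->0x00 len=3 : ad a4 b0
[3] 0x13->0x0c len=7 : 46 38 78 da 56 ad a4
[4] 0x17->0x12 len=4 : 56 ad a4 b0
query mem[0x19]=0xa4, mem[0x07]=0x2a, mem[0x10]=0x56

MEM[0x19,0x07,0x10] = a4 2a 56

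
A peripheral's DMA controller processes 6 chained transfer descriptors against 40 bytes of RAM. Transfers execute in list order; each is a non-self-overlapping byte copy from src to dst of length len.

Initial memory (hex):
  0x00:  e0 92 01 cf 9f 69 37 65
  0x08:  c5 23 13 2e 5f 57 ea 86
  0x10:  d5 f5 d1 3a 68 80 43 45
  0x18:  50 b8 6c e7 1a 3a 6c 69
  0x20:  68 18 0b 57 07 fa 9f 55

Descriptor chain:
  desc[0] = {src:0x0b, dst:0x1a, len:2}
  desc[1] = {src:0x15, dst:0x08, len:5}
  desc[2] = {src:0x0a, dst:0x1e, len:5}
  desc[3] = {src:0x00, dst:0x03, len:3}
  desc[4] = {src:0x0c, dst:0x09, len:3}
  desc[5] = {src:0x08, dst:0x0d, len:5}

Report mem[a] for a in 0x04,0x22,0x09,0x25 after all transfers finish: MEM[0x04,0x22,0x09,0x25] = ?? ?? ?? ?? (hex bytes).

MEM[0x04,0x22,0x09,0x25] = 92 ea b8 fa

[0] 0x0b->0x1a len=2 : 2e 5f
[1] 0x15->0x08 len=5 : 80 43 45 50 b8
[2] 0x0a->0x1e len=5 : 45 50 b8 57 ea
[3] 0x00->0x03 len=3 : e0 92 01
[4] 0x0c->0x09 len=3 : b8 57 ea
[5] 0x08->0x0d len=5 : 80 b8 57 ea b8
query mem[0x04]=0x92, mem[0x22]=0xea, mem[0x09]=0xb8, mem[0x25]=0xfa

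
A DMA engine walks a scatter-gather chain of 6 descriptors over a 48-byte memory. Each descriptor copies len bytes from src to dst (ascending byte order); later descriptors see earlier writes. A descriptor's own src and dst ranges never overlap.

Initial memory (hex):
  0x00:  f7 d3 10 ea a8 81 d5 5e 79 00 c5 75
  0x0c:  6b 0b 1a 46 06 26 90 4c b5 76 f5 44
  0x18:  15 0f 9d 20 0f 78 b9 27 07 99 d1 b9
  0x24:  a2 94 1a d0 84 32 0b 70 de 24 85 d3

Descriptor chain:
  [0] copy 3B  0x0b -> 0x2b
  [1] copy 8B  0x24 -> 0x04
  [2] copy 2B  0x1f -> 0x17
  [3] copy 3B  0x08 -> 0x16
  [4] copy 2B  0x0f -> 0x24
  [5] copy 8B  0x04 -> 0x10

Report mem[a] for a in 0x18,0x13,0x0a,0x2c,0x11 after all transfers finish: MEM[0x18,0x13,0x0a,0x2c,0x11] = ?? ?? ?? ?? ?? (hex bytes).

D0: mem[0x2b..0x2d] <- [75 6b 0b]
D1: mem[0x04..0x0b] <- [a2 94 1a d0 84 32 0b 75]
D2: mem[0x17..0x18] <- [27 07]
D3: mem[0x16..0x18] <- [84 32 0b]
D4: mem[0x24..0x25] <- [46 06]
D5: mem[0x10..0x17] <- [a2 94 1a d0 84 32 0b 75]
query mem[0x18]=0x0b, mem[0x13]=0xd0, mem[0x0a]=0x0b, mem[0x2c]=0x6b, mem[0x11]=0x94

MEM[0x18,0x13,0x0a,0x2c,0x11] = 0b d0 0b 6b 94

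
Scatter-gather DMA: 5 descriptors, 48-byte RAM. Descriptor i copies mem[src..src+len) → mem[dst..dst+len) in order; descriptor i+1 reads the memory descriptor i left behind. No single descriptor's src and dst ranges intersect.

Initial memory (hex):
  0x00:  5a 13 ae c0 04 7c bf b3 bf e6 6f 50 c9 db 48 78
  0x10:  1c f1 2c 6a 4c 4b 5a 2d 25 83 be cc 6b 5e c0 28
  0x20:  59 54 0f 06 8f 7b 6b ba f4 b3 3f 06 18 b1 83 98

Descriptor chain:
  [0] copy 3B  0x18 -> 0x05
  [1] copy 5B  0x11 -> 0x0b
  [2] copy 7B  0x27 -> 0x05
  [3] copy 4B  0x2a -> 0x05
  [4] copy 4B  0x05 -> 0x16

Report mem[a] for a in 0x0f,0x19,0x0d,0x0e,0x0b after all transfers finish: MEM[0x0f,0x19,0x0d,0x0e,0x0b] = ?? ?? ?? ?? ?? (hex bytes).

[0] 0x18->0x05 len=3 : 25 83 be
[1] 0x11->0x0b len=5 : f1 2c 6a 4c 4b
[2] 0x27->0x05 len=7 : ba f4 b3 3f 06 18 b1
[3] 0x2a->0x05 len=4 : 3f 06 18 b1
[4] 0x05->0x16 len=4 : 3f 06 18 b1
query mem[0x0f]=0x4b, mem[0x19]=0xb1, mem[0x0d]=0x6a, mem[0x0e]=0x4c, mem[0x0b]=0xb1

MEM[0x0f,0x19,0x0d,0x0e,0x0b] = 4b b1 6a 4c b1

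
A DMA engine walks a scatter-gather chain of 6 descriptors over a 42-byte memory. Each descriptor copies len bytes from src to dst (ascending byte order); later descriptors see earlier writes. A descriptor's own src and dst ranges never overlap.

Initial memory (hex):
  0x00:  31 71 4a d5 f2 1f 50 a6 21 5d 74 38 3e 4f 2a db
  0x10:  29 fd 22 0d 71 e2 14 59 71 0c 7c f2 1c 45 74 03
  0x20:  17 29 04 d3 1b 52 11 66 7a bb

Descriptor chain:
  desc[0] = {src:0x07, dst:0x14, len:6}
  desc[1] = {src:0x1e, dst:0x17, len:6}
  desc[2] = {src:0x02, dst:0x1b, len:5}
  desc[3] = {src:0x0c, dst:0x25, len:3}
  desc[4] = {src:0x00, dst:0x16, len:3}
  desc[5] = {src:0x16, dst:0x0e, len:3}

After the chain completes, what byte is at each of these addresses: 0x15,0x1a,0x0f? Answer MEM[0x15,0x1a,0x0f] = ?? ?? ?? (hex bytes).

#0 dst[0x14+6] := {0xa6,0x21,0x5d,0x74,0x38,0x3e}
#1 dst[0x17+6] := {0x74,0x03,0x17,0x29,0x04,0xd3}
#2 dst[0x1b+5] := {0x4a,0xd5,0xf2,0x1f,0x50}
#3 dst[0x25+3] := {0x3e,0x4f,0x2a}
#4 dst[0x16+3] := {0x31,0x71,0x4a}
#5 dst[0x0e+3] := {0x31,0x71,0x4a}
query mem[0x15]=0x21, mem[0x1a]=0x29, mem[0x0f]=0x71

MEM[0x15,0x1a,0x0f] = 21 29 71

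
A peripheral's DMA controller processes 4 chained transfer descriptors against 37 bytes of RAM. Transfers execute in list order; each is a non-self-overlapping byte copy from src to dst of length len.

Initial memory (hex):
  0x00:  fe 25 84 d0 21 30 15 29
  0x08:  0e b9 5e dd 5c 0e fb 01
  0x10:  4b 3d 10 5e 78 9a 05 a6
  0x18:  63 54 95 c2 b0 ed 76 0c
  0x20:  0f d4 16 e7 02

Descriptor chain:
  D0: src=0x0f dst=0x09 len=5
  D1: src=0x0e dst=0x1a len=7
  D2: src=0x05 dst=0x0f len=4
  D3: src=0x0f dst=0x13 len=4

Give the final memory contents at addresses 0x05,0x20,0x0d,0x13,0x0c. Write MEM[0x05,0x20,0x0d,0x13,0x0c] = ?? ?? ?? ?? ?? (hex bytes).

MEM[0x05,0x20,0x0d,0x13,0x0c] = 30 78 5e 30 10

#0 dst[0x09+5] := {0x01,0x4b,0x3d,0x10,0x5e}
#1 dst[0x1a+7] := {0xfb,0x01,0x4b,0x3d,0x10,0x5e,0x78}
#2 dst[0x0f+4] := {0x30,0x15,0x29,0x0e}
#3 dst[0x13+4] := {0x30,0x15,0x29,0x0e}
query mem[0x05]=0x30, mem[0x20]=0x78, mem[0x0d]=0x5e, mem[0x13]=0x30, mem[0x0c]=0x10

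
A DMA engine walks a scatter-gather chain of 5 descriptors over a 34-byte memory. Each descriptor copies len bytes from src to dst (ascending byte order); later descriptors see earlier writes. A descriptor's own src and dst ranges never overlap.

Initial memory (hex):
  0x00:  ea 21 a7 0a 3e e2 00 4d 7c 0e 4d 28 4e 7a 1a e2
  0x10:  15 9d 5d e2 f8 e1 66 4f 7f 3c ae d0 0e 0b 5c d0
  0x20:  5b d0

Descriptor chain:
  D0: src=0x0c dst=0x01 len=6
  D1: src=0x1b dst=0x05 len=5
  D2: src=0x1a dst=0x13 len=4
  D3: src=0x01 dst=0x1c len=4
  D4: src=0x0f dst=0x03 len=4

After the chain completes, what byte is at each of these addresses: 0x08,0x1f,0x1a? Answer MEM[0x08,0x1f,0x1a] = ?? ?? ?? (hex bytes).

MEM[0x08,0x1f,0x1a] = 5c e2 ae

[0] 0x0c->0x01 len=6 : 4e 7a 1a e2 15 9d
[1] 0x1b->0x05 len=5 : d0 0e 0b 5c d0
[2] 0x1a->0x13 len=4 : ae d0 0e 0b
[3] 0x01->0x1c len=4 : 4e 7a 1a e2
[4] 0x0f->0x03 len=4 : e2 15 9d 5d
query mem[0x08]=0x5c, mem[0x1f]=0xe2, mem[0x1a]=0xae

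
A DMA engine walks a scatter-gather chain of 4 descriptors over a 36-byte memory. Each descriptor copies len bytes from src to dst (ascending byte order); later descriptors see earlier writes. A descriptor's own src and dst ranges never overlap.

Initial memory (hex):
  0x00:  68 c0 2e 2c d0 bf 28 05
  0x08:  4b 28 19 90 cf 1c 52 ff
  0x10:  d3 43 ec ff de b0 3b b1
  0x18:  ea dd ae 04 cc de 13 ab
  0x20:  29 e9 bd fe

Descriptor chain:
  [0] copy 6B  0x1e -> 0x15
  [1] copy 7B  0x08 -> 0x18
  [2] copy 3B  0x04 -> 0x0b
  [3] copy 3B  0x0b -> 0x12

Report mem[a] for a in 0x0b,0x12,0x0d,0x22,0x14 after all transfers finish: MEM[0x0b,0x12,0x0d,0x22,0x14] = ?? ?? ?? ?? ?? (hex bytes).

MEM[0x0b,0x12,0x0d,0x22,0x14] = d0 d0 28 bd 28

#0 dst[0x15+6] := {0x13,0xab,0x29,0xe9,0xbd,0xfe}
#1 dst[0x18+7] := {0x4b,0x28,0x19,0x90,0xcf,0x1c,0x52}
#2 dst[0x0b+3] := {0xd0,0xbf,0x28}
#3 dst[0x12+3] := {0xd0,0xbf,0x28}
query mem[0x0b]=0xd0, mem[0x12]=0xd0, mem[0x0d]=0x28, mem[0x22]=0xbd, mem[0x14]=0x28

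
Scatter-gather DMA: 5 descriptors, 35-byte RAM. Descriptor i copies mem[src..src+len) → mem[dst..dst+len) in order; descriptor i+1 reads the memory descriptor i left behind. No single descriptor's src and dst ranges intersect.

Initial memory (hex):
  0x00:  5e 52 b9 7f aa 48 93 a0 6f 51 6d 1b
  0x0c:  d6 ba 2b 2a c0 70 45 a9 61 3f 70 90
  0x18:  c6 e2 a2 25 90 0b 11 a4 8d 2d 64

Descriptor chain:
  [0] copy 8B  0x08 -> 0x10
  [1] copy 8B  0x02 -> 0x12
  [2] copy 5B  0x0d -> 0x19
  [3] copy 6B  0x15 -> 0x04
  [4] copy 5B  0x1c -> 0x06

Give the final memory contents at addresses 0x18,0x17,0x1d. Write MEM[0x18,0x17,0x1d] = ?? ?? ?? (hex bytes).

MEM[0x18,0x17,0x1d] = 6f a0 51

D0: mem[0x10..0x17] <- [6f 51 6d 1b d6 ba 2b 2a]
D1: mem[0x12..0x19] <- [b9 7f aa 48 93 a0 6f 51]
D2: mem[0x19..0x1d] <- [ba 2b 2a 6f 51]
D3: mem[0x04..0x09] <- [48 93 a0 6f ba 2b]
D4: mem[0x06..0x0a] <- [6f 51 11 a4 8d]
query mem[0x18]=0x6f, mem[0x17]=0xa0, mem[0x1d]=0x51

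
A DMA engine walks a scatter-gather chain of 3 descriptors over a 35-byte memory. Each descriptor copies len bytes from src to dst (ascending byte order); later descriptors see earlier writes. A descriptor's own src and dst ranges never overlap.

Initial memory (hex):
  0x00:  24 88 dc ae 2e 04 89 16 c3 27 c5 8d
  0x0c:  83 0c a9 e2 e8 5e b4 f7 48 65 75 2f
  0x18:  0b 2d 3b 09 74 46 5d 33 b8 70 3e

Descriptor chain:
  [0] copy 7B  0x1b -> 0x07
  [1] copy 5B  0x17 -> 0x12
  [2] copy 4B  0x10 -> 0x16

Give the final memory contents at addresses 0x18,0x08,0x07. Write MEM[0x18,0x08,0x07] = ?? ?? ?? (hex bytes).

#0 dst[0x07+7] := {0x09,0x74,0x46,0x5d,0x33,0xb8,0x70}
#1 dst[0x12+5] := {0x2f,0x0b,0x2d,0x3b,0x09}
#2 dst[0x16+4] := {0xe8,0x5e,0x2f,0x0b}
query mem[0x18]=0x2f, mem[0x08]=0x74, mem[0x07]=0x09

MEM[0x18,0x08,0x07] = 2f 74 09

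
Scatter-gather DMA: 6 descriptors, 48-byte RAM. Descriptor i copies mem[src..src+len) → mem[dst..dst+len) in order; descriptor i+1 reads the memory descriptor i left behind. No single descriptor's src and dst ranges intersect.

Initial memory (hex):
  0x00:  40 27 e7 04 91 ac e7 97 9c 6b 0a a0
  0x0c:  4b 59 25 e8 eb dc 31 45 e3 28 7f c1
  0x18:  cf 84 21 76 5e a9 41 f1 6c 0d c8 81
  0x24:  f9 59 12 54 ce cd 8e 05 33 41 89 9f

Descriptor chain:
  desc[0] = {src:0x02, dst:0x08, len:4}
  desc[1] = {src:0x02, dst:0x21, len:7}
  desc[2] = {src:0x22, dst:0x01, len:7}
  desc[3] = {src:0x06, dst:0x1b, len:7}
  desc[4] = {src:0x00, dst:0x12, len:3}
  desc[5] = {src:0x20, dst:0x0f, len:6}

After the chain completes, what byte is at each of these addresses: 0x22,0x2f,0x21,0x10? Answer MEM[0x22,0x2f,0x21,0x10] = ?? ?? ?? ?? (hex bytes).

MEM[0x22,0x2f,0x21,0x10] = 04 9f 4b 4b

[0] 0x02->0x08 len=4 : e7 04 91 ac
[1] 0x02->0x21 len=7 : e7 04 91 ac e7 97 e7
[2] 0x22->0x01 len=7 : 04 91 ac e7 97 e7 ce
[3] 0x06->0x1b len=7 : e7 ce e7 04 91 ac 4b
[4] 0x00->0x12 len=3 : 40 04 91
[5] 0x20->0x0f len=6 : ac 4b 04 91 ac e7
query mem[0x22]=0x04, mem[0x2f]=0x9f, mem[0x21]=0x4b, mem[0x10]=0x4b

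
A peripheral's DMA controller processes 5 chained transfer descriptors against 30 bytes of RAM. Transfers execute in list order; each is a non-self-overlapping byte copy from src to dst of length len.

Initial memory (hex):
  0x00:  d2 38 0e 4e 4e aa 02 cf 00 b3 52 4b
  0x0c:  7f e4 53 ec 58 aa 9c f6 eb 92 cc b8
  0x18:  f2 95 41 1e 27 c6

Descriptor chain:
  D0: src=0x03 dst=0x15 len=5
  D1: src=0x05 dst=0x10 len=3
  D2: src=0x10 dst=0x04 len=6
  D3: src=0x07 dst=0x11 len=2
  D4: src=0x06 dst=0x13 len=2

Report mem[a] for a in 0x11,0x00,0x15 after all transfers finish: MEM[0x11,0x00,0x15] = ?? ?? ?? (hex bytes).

D0: mem[0x15..0x19] <- [4e 4e aa 02 cf]
D1: mem[0x10..0x12] <- [aa 02 cf]
D2: mem[0x04..0x09] <- [aa 02 cf f6 eb 4e]
D3: mem[0x11..0x12] <- [f6 eb]
D4: mem[0x13..0x14] <- [cf f6]
query mem[0x11]=0xf6, mem[0x00]=0xd2, mem[0x15]=0x4e

MEM[0x11,0x00,0x15] = f6 d2 4e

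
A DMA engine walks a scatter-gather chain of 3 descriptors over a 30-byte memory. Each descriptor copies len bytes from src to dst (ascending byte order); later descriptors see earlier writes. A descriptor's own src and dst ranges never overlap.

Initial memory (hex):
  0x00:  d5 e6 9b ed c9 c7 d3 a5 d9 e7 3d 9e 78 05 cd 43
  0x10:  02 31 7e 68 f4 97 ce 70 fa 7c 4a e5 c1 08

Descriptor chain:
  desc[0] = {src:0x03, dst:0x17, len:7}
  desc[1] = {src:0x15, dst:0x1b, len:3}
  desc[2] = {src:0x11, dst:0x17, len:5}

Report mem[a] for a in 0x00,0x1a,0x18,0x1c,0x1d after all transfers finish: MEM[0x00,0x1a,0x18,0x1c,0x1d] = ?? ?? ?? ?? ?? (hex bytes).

MEM[0x00,0x1a,0x18,0x1c,0x1d] = d5 f4 7e ce ed

[0] 0x03->0x17 len=7 : ed c9 c7 d3 a5 d9 e7
[1] 0x15->0x1b len=3 : 97 ce ed
[2] 0x11->0x17 len=5 : 31 7e 68 f4 97
query mem[0x00]=0xd5, mem[0x1a]=0xf4, mem[0x18]=0x7e, mem[0x1c]=0xce, mem[0x1d]=0xed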